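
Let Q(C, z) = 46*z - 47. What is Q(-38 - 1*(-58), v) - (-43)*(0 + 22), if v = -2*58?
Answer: -4437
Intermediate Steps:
v = -116
Q(C, z) = -47 + 46*z
Q(-38 - 1*(-58), v) - (-43)*(0 + 22) = (-47 + 46*(-116)) - (-43)*(0 + 22) = (-47 - 5336) - (-43)*22 = -5383 - 1*(-946) = -5383 + 946 = -4437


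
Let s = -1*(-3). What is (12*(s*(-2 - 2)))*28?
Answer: -4032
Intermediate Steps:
s = 3
(12*(s*(-2 - 2)))*28 = (12*(3*(-2 - 2)))*28 = (12*(3*(-4)))*28 = (12*(-12))*28 = -144*28 = -4032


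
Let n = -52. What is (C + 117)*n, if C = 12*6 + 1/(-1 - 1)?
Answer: -9802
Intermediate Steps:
C = 143/2 (C = 72 + 1/(-2) = 72 - 1/2 = 143/2 ≈ 71.500)
(C + 117)*n = (143/2 + 117)*(-52) = (377/2)*(-52) = -9802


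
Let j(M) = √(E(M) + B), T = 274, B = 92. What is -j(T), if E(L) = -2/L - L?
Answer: -I*√3416095/137 ≈ -13.491*I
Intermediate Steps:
E(L) = -L - 2/L
j(M) = √(92 - M - 2/M) (j(M) = √((-M - 2/M) + 92) = √(92 - M - 2/M))
-j(T) = -√(92 - 1*274 - 2/274) = -√(92 - 274 - 2*1/274) = -√(92 - 274 - 1/137) = -√(-24935/137) = -I*√3416095/137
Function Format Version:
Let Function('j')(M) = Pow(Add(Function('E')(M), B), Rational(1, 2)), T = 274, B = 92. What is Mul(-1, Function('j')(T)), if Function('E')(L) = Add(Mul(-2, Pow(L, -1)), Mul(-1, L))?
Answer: Mul(Rational(-1, 137), I, Pow(3416095, Rational(1, 2))) ≈ Mul(-13.491, I)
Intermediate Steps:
Function('E')(L) = Add(Mul(-1, L), Mul(-2, Pow(L, -1)))
Function('j')(M) = Pow(Add(92, Mul(-1, M), Mul(-2, Pow(M, -1))), Rational(1, 2)) (Function('j')(M) = Pow(Add(Add(Mul(-1, M), Mul(-2, Pow(M, -1))), 92), Rational(1, 2)) = Pow(Add(92, Mul(-1, M), Mul(-2, Pow(M, -1))), Rational(1, 2)))
Mul(-1, Function('j')(T)) = Mul(-1, Pow(Add(92, Mul(-1, 274), Mul(-2, Pow(274, -1))), Rational(1, 2))) = Mul(-1, Pow(Add(92, -274, Mul(-2, Rational(1, 274))), Rational(1, 2))) = Mul(-1, Pow(Add(92, -274, Rational(-1, 137)), Rational(1, 2))) = Mul(-1, Pow(Rational(-24935, 137), Rational(1, 2))) = Mul(-1, Mul(Rational(1, 137), I, Pow(3416095, Rational(1, 2)))) = Mul(Rational(-1, 137), I, Pow(3416095, Rational(1, 2)))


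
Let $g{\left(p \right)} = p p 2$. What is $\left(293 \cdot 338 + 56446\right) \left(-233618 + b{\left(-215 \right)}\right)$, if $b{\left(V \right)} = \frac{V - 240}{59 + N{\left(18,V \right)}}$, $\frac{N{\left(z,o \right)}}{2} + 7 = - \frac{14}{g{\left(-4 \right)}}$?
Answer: $- \frac{12822559051120}{353} \approx -3.6325 \cdot 10^{10}$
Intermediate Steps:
$g{\left(p \right)} = 2 p^{2}$ ($g{\left(p \right)} = p^{2} \cdot 2 = 2 p^{2}$)
$N{\left(z,o \right)} = - \frac{119}{8}$ ($N{\left(z,o \right)} = -14 + 2 \left(- \frac{14}{2 \left(-4\right)^{2}}\right) = -14 + 2 \left(- \frac{14}{2 \cdot 16}\right) = -14 + 2 \left(- \frac{14}{32}\right) = -14 + 2 \left(\left(-14\right) \frac{1}{32}\right) = -14 + 2 \left(- \frac{7}{16}\right) = -14 - \frac{7}{8} = - \frac{119}{8}$)
$b{\left(V \right)} = - \frac{1920}{353} + \frac{8 V}{353}$ ($b{\left(V \right)} = \frac{V - 240}{59 - \frac{119}{8}} = \frac{-240 + V}{\frac{353}{8}} = \left(-240 + V\right) \frac{8}{353} = - \frac{1920}{353} + \frac{8 V}{353}$)
$\left(293 \cdot 338 + 56446\right) \left(-233618 + b{\left(-215 \right)}\right) = \left(293 \cdot 338 + 56446\right) \left(-233618 + \left(- \frac{1920}{353} + \frac{8}{353} \left(-215\right)\right)\right) = \left(99034 + 56446\right) \left(-233618 - \frac{3640}{353}\right) = 155480 \left(-233618 - \frac{3640}{353}\right) = 155480 \left(- \frac{82470794}{353}\right) = - \frac{12822559051120}{353}$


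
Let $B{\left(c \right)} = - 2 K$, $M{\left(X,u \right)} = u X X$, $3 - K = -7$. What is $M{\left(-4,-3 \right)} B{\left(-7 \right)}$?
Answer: $960$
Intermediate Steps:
$K = 10$ ($K = 3 - -7 = 3 + 7 = 10$)
$M{\left(X,u \right)} = u X^{2}$ ($M{\left(X,u \right)} = X u X = u X^{2}$)
$B{\left(c \right)} = -20$ ($B{\left(c \right)} = \left(-2\right) 10 = -20$)
$M{\left(-4,-3 \right)} B{\left(-7 \right)} = - 3 \left(-4\right)^{2} \left(-20\right) = \left(-3\right) 16 \left(-20\right) = \left(-48\right) \left(-20\right) = 960$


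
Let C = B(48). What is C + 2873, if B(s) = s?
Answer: 2921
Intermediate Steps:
C = 48
C + 2873 = 48 + 2873 = 2921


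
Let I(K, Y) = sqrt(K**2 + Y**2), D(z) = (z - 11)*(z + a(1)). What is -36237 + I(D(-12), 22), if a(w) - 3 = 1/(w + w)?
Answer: -36237 + sqrt(154817)/2 ≈ -36040.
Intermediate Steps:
a(w) = 3 + 1/(2*w) (a(w) = 3 + 1/(w + w) = 3 + 1/(2*w))
D(z) = (-11 + z)*(7/2 + z) (D(z) = (z - 11)*(z + (3 + (1/2)/1)) = (-11 + z)*(z + (3 + (1/2)*1)) = (-11 + z)*(z + (3 + 1/2)) = (-11 + z)*(z + 7/2) = (-11 + z)*(7/2 + z))
-36237 + I(D(-12), 22) = -36237 + sqrt((-77/2 + (-12)**2 - 15/2*(-12))**2 + 22**2) = -36237 + sqrt((-77/2 + 144 + 90)**2 + 484) = -36237 + sqrt((391/2)**2 + 484) = -36237 + sqrt(152881/4 + 484) = -36237 + sqrt(154817/4) = -36237 + sqrt(154817)/2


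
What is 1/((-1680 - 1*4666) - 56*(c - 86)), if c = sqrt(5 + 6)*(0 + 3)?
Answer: -85/112802 + 14*sqrt(11)/169203 ≈ -0.00047911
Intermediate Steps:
c = 3*sqrt(11) (c = sqrt(11)*3 = 3*sqrt(11) ≈ 9.9499)
1/((-1680 - 1*4666) - 56*(c - 86)) = 1/((-1680 - 1*4666) - 56*(3*sqrt(11) - 86)) = 1/((-1680 - 4666) - 56*(-86 + 3*sqrt(11))) = 1/(-6346 - (-4816 + 168*sqrt(11))) = 1/(-6346 + (4816 - 168*sqrt(11))) = 1/(-1530 - 168*sqrt(11))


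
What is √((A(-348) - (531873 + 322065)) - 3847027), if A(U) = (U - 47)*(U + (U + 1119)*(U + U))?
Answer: √207399815 ≈ 14401.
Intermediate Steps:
A(U) = (-47 + U)*(U + 2*U*(1119 + U)) (A(U) = (-47 + U)*(U + (1119 + U)*(2*U)) = (-47 + U)*(U + 2*U*(1119 + U)))
√((A(-348) - (531873 + 322065)) - 3847027) = √((-348*(-105233 + 2*(-348)² + 2145*(-348)) - (531873 + 322065)) - 3847027) = √((-348*(-105233 + 2*121104 - 746460) - 1*853938) - 3847027) = √((-348*(-105233 + 242208 - 746460) - 853938) - 3847027) = √((-348*(-609485) - 853938) - 3847027) = √((212100780 - 853938) - 3847027) = √(211246842 - 3847027) = √207399815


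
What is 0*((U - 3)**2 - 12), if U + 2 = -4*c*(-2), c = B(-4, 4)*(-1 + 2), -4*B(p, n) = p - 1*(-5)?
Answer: 0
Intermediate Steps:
B(p, n) = -5/4 - p/4 (B(p, n) = -(p - 1*(-5))/4 = -(p + 5)/4 = -(5 + p)/4 = -5/4 - p/4)
c = -1/4 (c = (-5/4 - 1/4*(-4))*(-1 + 2) = (-5/4 + 1)*1 = -1/4*1 = -1/4 ≈ -0.25000)
U = -4 (U = -2 - 4*(-1/4)*(-2) = -2 + 1*(-2) = -2 - 2 = -4)
0*((U - 3)**2 - 12) = 0*((-4 - 3)**2 - 12) = 0*((-7)**2 - 12) = 0*(49 - 12) = 0*37 = 0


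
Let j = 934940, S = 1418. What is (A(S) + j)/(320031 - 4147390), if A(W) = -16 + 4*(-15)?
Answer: -934864/3827359 ≈ -0.24426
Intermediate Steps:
A(W) = -76 (A(W) = -16 - 60 = -76)
(A(S) + j)/(320031 - 4147390) = (-76 + 934940)/(320031 - 4147390) = 934864/(-3827359) = 934864*(-1/3827359) = -934864/3827359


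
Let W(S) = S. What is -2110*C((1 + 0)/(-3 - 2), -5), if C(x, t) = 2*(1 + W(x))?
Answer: -3376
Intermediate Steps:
C(x, t) = 2 + 2*x (C(x, t) = 2*(1 + x) = 2 + 2*x)
-2110*C((1 + 0)/(-3 - 2), -5) = -2110*(2 + 2*((1 + 0)/(-3 - 2))) = -2110*(2 + 2*(1/(-5))) = -2110*(2 + 2*(1*(-⅕))) = -2110*(2 + 2*(-⅕)) = -2110*(2 - ⅖) = -2110*8/5 = -3376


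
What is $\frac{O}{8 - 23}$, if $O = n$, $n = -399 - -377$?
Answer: $\frac{22}{15} \approx 1.4667$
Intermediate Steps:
$n = -22$ ($n = -399 + 377 = -22$)
$O = -22$
$\frac{O}{8 - 23} = \frac{1}{8 - 23} \left(-22\right) = \frac{1}{-15} \left(-22\right) = \left(- \frac{1}{15}\right) \left(-22\right) = \frac{22}{15}$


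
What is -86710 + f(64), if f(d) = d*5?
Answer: -86390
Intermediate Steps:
f(d) = 5*d
-86710 + f(64) = -86710 + 5*64 = -86710 + 320 = -86390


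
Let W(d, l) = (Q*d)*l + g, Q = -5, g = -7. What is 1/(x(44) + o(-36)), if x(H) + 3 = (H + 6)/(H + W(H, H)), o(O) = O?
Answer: -9643/376127 ≈ -0.025638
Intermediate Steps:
W(d, l) = -7 - 5*d*l (W(d, l) = (-5*d)*l - 7 = -5*d*l - 7 = -7 - 5*d*l)
x(H) = -3 + (6 + H)/(-7 + H - 5*H²) (x(H) = -3 + (H + 6)/(H + (-7 - 5*H*H)) = -3 + (6 + H)/(H + (-7 - 5*H²)) = -3 + (6 + H)/(-7 + H - 5*H²))
1/(x(44) + o(-36)) = 1/((-27 - 15*44² + 2*44)/(7 - 1*44 + 5*44²) - 36) = 1/((-27 - 15*1936 + 88)/(7 - 44 + 5*1936) - 36) = 1/((-27 - 29040 + 88)/(7 - 44 + 9680) - 36) = 1/(-28979/9643 - 36) = 1/(-376127/9643) = -9643/376127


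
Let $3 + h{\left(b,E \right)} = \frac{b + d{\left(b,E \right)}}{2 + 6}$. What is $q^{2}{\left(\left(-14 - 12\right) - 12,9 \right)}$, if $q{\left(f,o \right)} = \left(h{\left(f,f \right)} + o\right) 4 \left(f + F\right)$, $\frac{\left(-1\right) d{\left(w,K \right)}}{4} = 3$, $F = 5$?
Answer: $1089$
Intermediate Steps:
$d{\left(w,K \right)} = -12$ ($d{\left(w,K \right)} = \left(-4\right) 3 = -12$)
$h{\left(b,E \right)} = - \frac{9}{2} + \frac{b}{8}$ ($h{\left(b,E \right)} = -3 + \frac{b - 12}{2 + 6} = -3 + \frac{-12 + b}{8} = -3 + \left(-12 + b\right) \frac{1}{8} = -3 + \left(- \frac{3}{2} + \frac{b}{8}\right) = - \frac{9}{2} + \frac{b}{8}$)
$q{\left(f,o \right)} = \left(20 + 4 f\right) \left(- \frac{9}{2} + o + \frac{f}{8}\right)$ ($q{\left(f,o \right)} = \left(\left(- \frac{9}{2} + \frac{f}{8}\right) + o\right) 4 \left(f + 5\right) = \left(- \frac{9}{2} + o + \frac{f}{8}\right) 4 \left(5 + f\right) = \left(- \frac{9}{2} + o + \frac{f}{8}\right) \left(20 + 4 f\right) = \left(20 + 4 f\right) \left(- \frac{9}{2} + o + \frac{f}{8}\right)$)
$q^{2}{\left(\left(-14 - 12\right) - 12,9 \right)} = \left(-90 + \frac{\left(\left(-14 - 12\right) - 12\right)^{2}}{2} + 20 \cdot 9 - \frac{31 \left(\left(-14 - 12\right) - 12\right)}{2} + 4 \left(\left(-14 - 12\right) - 12\right) 9\right)^{2} = \left(-90 + \frac{\left(-26 - 12\right)^{2}}{2} + 180 - \frac{31 \left(-26 - 12\right)}{2} + 4 \left(-26 - 12\right) 9\right)^{2} = \left(-90 + \frac{\left(-38\right)^{2}}{2} + 180 - -589 + 4 \left(-38\right) 9\right)^{2} = \left(-90 + \frac{1}{2} \cdot 1444 + 180 + 589 - 1368\right)^{2} = \left(-90 + 722 + 180 + 589 - 1368\right)^{2} = 33^{2} = 1089$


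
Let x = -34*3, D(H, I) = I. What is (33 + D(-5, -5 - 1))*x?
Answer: -2754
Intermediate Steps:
x = -102
(33 + D(-5, -5 - 1))*x = (33 + (-5 - 1))*(-102) = (33 - 6)*(-102) = 27*(-102) = -2754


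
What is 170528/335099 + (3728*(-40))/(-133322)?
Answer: 36352548448/22338034439 ≈ 1.6274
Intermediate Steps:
170528/335099 + (3728*(-40))/(-133322) = 170528*(1/335099) - 149120*(-1/133322) = 170528/335099 + 74560/66661 = 36352548448/22338034439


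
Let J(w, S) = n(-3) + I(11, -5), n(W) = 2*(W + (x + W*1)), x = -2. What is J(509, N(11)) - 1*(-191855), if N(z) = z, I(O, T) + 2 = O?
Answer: 191848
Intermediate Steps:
I(O, T) = -2 + O
n(W) = -4 + 4*W (n(W) = 2*(W + (-2 + W*1)) = 2*(W + (-2 + W)) = 2*(-2 + 2*W) = -4 + 4*W)
J(w, S) = -7 (J(w, S) = (-4 + 4*(-3)) + (-2 + 11) = (-4 - 12) + 9 = -16 + 9 = -7)
J(509, N(11)) - 1*(-191855) = -7 - 1*(-191855) = -7 + 191855 = 191848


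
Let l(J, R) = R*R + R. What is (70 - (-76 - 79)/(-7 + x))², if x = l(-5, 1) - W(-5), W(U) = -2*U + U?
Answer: 11881/4 ≈ 2970.3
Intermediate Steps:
W(U) = -U
l(J, R) = R + R² (l(J, R) = R² + R = R + R²)
x = -3 (x = 1*(1 + 1) - (-1)*(-5) = 1*2 - 1*5 = 2 - 5 = -3)
(70 - (-76 - 79)/(-7 + x))² = (70 - (-76 - 79)/(-7 - 3))² = (70 - (-155)/(-10))² = (70 - (-155)*(-1)/10)² = (70 - 1*31/2)² = (70 - 31/2)² = (109/2)² = 11881/4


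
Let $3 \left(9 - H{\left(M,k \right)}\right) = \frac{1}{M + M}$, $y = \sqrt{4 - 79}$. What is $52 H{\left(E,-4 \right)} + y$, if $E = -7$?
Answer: $\frac{9854}{21} + 5 i \sqrt{3} \approx 469.24 + 8.6602 i$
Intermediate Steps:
$y = 5 i \sqrt{3}$ ($y = \sqrt{-75} = 5 i \sqrt{3} \approx 8.6602 i$)
$H{\left(M,k \right)} = 9 - \frac{1}{6 M}$ ($H{\left(M,k \right)} = 9 - \frac{1}{3 \left(M + M\right)} = 9 - \frac{1}{3 \cdot 2 M} = 9 - \frac{\frac{1}{2} \frac{1}{M}}{3} = 9 - \frac{1}{6 M}$)
$52 H{\left(E,-4 \right)} + y = 52 \left(9 - \frac{1}{6 \left(-7\right)}\right) + 5 i \sqrt{3} = 52 \left(9 - - \frac{1}{42}\right) + 5 i \sqrt{3} = 52 \left(9 + \frac{1}{42}\right) + 5 i \sqrt{3} = 52 \cdot \frac{379}{42} + 5 i \sqrt{3} = \frac{9854}{21} + 5 i \sqrt{3}$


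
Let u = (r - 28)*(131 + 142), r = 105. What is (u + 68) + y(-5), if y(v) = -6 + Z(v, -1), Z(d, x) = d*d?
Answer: 21108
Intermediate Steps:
Z(d, x) = d²
y(v) = -6 + v²
u = 21021 (u = (105 - 28)*(131 + 142) = 77*273 = 21021)
(u + 68) + y(-5) = (21021 + 68) + (-6 + (-5)²) = 21089 + (-6 + 25) = 21089 + 19 = 21108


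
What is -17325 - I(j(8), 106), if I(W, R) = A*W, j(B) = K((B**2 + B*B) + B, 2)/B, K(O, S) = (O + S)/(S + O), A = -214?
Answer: -69193/4 ≈ -17298.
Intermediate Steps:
K(O, S) = 1 (K(O, S) = (O + S)/(O + S) = 1)
j(B) = 1/B
I(W, R) = -214*W
-17325 - I(j(8), 106) = -17325 - (-214)/8 = -17325 - 1*(-107/4) = -17325 + 107/4 = -69193/4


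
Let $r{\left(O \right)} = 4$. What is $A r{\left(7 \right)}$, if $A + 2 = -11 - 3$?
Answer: $-64$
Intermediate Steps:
$A = -16$ ($A = -2 - 14 = -16$)
$A r{\left(7 \right)} = \left(-16\right) 4 = -64$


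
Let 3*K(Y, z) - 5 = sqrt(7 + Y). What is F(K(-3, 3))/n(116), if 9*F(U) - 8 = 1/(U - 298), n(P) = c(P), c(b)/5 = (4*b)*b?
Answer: 7093/2148384960 ≈ 3.3015e-6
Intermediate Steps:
K(Y, z) = 5/3 + sqrt(7 + Y)/3
c(b) = 20*b**2 (c(b) = 5*((4*b)*b) = 5*(4*b**2) = 20*b**2)
n(P) = 20*P**2
F(U) = 8/9 + 1/(9*(-298 + U)) (F(U) = 8/9 + 1/(9*(U - 298)) = 8/9 + 1/(9*(-298 + U)))
F(K(-3, 3))/n(116) = ((-2383 + 8*(5/3 + sqrt(7 - 3)/3))/(9*(-298 + (5/3 + sqrt(7 - 3)/3))))/((20*116**2)) = ((-2383 + 8*(5/3 + sqrt(4)/3))/(9*(-298 + (5/3 + sqrt(4)/3))))/((20*13456)) = ((-2383 + 8*(5/3 + (1/3)*2))/(9*(-298 + (5/3 + (1/3)*2))))/269120 = ((-2383 + 8*(5/3 + 2/3))/(9*(-298 + (5/3 + 2/3))))*(1/269120) = ((-2383 + 8*(7/3))/(9*(-298 + 7/3)))*(1/269120) = ((-2383 + 56/3)/(9*(-887/3)))*(1/269120) = ((1/9)*(-3/887)*(-7093/3))*(1/269120) = (7093/7983)*(1/269120) = 7093/2148384960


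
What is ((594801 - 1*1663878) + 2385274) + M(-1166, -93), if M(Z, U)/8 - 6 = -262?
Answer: 1314149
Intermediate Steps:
M(Z, U) = -2048 (M(Z, U) = 48 + 8*(-262) = 48 - 2096 = -2048)
((594801 - 1*1663878) + 2385274) + M(-1166, -93) = ((594801 - 1*1663878) + 2385274) - 2048 = ((594801 - 1663878) + 2385274) - 2048 = (-1069077 + 2385274) - 2048 = 1316197 - 2048 = 1314149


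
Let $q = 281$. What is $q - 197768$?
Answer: $-197487$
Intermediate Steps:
$q - 197768 = 281 - 197768 = -197487$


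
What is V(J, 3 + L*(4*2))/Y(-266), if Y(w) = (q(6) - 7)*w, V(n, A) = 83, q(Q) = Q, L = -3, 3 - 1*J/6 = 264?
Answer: 83/266 ≈ 0.31203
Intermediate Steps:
J = -1566 (J = 18 - 6*264 = 18 - 1584 = -1566)
Y(w) = -w (Y(w) = (6 - 7)*w = -w)
V(J, 3 + L*(4*2))/Y(-266) = 83/((-1*(-266))) = 83/266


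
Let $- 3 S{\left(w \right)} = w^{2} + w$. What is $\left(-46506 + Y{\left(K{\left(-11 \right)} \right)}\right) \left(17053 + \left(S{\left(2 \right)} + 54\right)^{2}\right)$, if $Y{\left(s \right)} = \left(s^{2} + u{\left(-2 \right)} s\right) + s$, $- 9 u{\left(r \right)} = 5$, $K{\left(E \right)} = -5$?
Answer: $- \frac{8265321193}{9} \approx -9.1837 \cdot 10^{8}$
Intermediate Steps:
$u{\left(r \right)} = - \frac{5}{9}$ ($u{\left(r \right)} = \left(- \frac{1}{9}\right) 5 = - \frac{5}{9}$)
$S{\left(w \right)} = - \frac{w}{3} - \frac{w^{2}}{3}$ ($S{\left(w \right)} = - \frac{w^{2} + w}{3} = - \frac{w + w^{2}}{3} = - \frac{w}{3} - \frac{w^{2}}{3}$)
$Y{\left(s \right)} = s^{2} + \frac{4 s}{9}$ ($Y{\left(s \right)} = \left(s^{2} - \frac{5 s}{9}\right) + s = s^{2} + \frac{4 s}{9}$)
$\left(-46506 + Y{\left(K{\left(-11 \right)} \right)}\right) \left(17053 + \left(S{\left(2 \right)} + 54\right)^{2}\right) = \left(-46506 + \frac{1}{9} \left(-5\right) \left(4 + 9 \left(-5\right)\right)\right) \left(17053 + \left(\left(- \frac{1}{3}\right) 2 \left(1 + 2\right) + 54\right)^{2}\right) = \left(-46506 + \frac{1}{9} \left(-5\right) \left(4 - 45\right)\right) \left(17053 + \left(\left(- \frac{1}{3}\right) 2 \cdot 3 + 54\right)^{2}\right) = \left(-46506 + \frac{1}{9} \left(-5\right) \left(-41\right)\right) \left(17053 + \left(-2 + 54\right)^{2}\right) = \left(-46506 + \frac{205}{9}\right) \left(17053 + 52^{2}\right) = - \frac{418349 \left(17053 + 2704\right)}{9} = \left(- \frac{418349}{9}\right) 19757 = - \frac{8265321193}{9}$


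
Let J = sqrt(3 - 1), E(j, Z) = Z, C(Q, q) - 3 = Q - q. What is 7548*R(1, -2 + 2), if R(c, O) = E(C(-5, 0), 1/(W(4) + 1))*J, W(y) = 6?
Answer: 7548*sqrt(2)/7 ≈ 1524.9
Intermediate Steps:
C(Q, q) = 3 + Q - q (C(Q, q) = 3 + (Q - q) = 3 + Q - q)
J = sqrt(2) ≈ 1.4142
R(c, O) = sqrt(2)/7 (R(c, O) = sqrt(2)/(6 + 1) = sqrt(2)/7)
7548*R(1, -2 + 2) = 7548*(sqrt(2)/7) = 7548*sqrt(2)/7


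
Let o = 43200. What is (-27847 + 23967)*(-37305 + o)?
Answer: -22872600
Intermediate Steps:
(-27847 + 23967)*(-37305 + o) = (-27847 + 23967)*(-37305 + 43200) = -3880*5895 = -22872600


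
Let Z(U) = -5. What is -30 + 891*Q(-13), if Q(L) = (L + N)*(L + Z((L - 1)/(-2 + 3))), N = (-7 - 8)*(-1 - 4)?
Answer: -994386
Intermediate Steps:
N = 75 (N = -15*(-5) = 75)
Q(L) = (-5 + L)*(75 + L) (Q(L) = (L + 75)*(L - 5) = (75 + L)*(-5 + L) = (-5 + L)*(75 + L))
-30 + 891*Q(-13) = -30 + 891*(-375 + (-13)² + 70*(-13)) = -30 + 891*(-375 + 169 - 910) = -30 + 891*(-1116) = -30 - 994356 = -994386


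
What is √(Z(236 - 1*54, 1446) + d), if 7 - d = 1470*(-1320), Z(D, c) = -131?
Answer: 2*√485069 ≈ 1392.9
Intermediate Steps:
d = 1940407 (d = 7 - 1470*(-1320) = 7 - 1*(-1940400) = 7 + 1940400 = 1940407)
√(Z(236 - 1*54, 1446) + d) = √(-131 + 1940407) = √1940276 = 2*√485069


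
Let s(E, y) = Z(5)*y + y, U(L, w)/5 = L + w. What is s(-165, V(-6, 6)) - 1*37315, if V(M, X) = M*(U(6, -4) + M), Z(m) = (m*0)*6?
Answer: -37339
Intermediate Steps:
U(L, w) = 5*L + 5*w (U(L, w) = 5*(L + w) = 5*L + 5*w)
Z(m) = 0 (Z(m) = 0*6 = 0)
V(M, X) = M*(10 + M) (V(M, X) = M*((5*6 + 5*(-4)) + M) = M*((30 - 20) + M) = M*(10 + M))
s(E, y) = y (s(E, y) = 0*y + y = 0 + y = y)
s(-165, V(-6, 6)) - 1*37315 = -6*(10 - 6) - 1*37315 = -6*4 - 37315 = -24 - 37315 = -37339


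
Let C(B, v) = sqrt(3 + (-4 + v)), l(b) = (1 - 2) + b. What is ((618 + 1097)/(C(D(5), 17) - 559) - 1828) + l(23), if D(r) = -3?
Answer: -200809/111 ≈ -1809.1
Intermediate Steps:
l(b) = -1 + b
C(B, v) = sqrt(-1 + v)
((618 + 1097)/(C(D(5), 17) - 559) - 1828) + l(23) = ((618 + 1097)/(sqrt(-1 + 17) - 559) - 1828) + (-1 + 23) = (1715/(sqrt(16) - 559) - 1828) + 22 = (1715/(4 - 559) - 1828) + 22 = (1715/(-555) - 1828) + 22 = (1715*(-1/555) - 1828) + 22 = (-343/111 - 1828) + 22 = -203251/111 + 22 = -200809/111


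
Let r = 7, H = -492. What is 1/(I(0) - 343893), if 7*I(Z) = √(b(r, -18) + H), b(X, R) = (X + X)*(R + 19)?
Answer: -16850757/5794857377479 - 7*I*√478/5794857377479 ≈ -2.9079e-6 - 2.641e-11*I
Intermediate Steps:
b(X, R) = 2*X*(19 + R) (b(X, R) = (2*X)*(19 + R) = 2*X*(19 + R))
I(Z) = I*√478/7 (I(Z) = √(2*7*(19 - 18) - 492)/7 = √(2*7*1 - 492)/7 = √(14 - 492)/7 = √(-478)/7 = (I*√478)/7 = I*√478/7)
1/(I(0) - 343893) = 1/(I*√478/7 - 343893) = 1/(-343893 + I*√478/7)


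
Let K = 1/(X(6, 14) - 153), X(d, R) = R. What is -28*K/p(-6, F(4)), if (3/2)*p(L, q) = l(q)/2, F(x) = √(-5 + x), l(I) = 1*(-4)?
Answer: -21/139 ≈ -0.15108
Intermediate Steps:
K = -1/139 (K = 1/(14 - 153) = 1/(-139) = -1/139 ≈ -0.0071942)
l(I) = -4
p(L, q) = -4/3 (p(L, q) = 2*(-4/2)/3 = 2*(-4*½)/3 = (⅔)*(-2) = -4/3)
-28*K/p(-6, F(4)) = -(-28)/(139*(-4/3)) = -(-28)*(-3)/(139*4) = -28*3/556 = -21/139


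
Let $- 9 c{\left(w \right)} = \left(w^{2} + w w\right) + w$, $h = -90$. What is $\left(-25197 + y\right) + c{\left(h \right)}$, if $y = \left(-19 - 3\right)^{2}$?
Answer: $-26503$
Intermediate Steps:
$c{\left(w \right)} = - \frac{2 w^{2}}{9} - \frac{w}{9}$ ($c{\left(w \right)} = - \frac{\left(w^{2} + w w\right) + w}{9} = - \frac{\left(w^{2} + w^{2}\right) + w}{9} = - \frac{2 w^{2} + w}{9} = - \frac{w + 2 w^{2}}{9} = - \frac{2 w^{2}}{9} - \frac{w}{9}$)
$y = 484$ ($y = \left(-22\right)^{2} = 484$)
$\left(-25197 + y\right) + c{\left(h \right)} = \left(-25197 + 484\right) - - 10 \left(1 + 2 \left(-90\right)\right) = -24713 - - 10 \left(1 - 180\right) = -24713 - \left(-10\right) \left(-179\right) = -24713 - 1790 = -26503$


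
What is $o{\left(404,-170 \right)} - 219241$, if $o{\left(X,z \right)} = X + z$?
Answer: $-219007$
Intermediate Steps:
$o{\left(404,-170 \right)} - 219241 = \left(404 - 170\right) - 219241 = 234 - 219241 = -219007$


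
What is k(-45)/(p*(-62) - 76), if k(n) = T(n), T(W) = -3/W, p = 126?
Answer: -1/118320 ≈ -8.4517e-6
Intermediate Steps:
k(n) = -3/n
k(-45)/(p*(-62) - 76) = (-3/(-45))/(126*(-62) - 76) = (-3*(-1/45))/(-7812 - 76) = (1/15)/(-7888) = (1/15)*(-1/7888) = -1/118320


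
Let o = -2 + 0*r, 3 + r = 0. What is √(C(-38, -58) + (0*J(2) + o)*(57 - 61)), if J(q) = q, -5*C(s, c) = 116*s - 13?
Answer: √22305/5 ≈ 29.870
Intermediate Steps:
r = -3 (r = -3 + 0 = -3)
o = -2 (o = -2 + 0*(-3) = -2 + 0 = -2)
C(s, c) = 13/5 - 116*s/5 (C(s, c) = -(116*s - 13)/5 = -(-13 + 116*s)/5 = 13/5 - 116*s/5)
√(C(-38, -58) + (0*J(2) + o)*(57 - 61)) = √((13/5 - 116/5*(-38)) + (0*2 - 2)*(57 - 61)) = √((13/5 + 4408/5) + (0 - 2)*(-4)) = √(4421/5 - 2*(-4)) = √(4421/5 + 8) = √(4461/5) = √22305/5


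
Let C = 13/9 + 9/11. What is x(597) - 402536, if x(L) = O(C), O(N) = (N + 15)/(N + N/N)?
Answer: -130017419/323 ≈ -4.0253e+5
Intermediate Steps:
C = 224/99 (C = 13*(1/9) + 9*(1/11) = 13/9 + 9/11 = 224/99 ≈ 2.2626)
O(N) = (15 + N)/(1 + N) (O(N) = (15 + N)/(N + 1) = (15 + N)/(1 + N))
x(L) = 1709/323 (x(L) = (15 + 224/99)/(1 + 224/99) = (1709/99)/(323/99) = (99/323)*(1709/99) = 1709/323)
x(597) - 402536 = 1709/323 - 402536 = -130017419/323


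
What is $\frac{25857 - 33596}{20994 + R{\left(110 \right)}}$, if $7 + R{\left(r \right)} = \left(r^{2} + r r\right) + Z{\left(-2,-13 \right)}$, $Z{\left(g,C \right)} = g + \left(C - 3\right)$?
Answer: $- \frac{7739}{45169} \approx -0.17133$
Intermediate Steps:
$Z{\left(g,C \right)} = -3 + C + g$ ($Z{\left(g,C \right)} = g + \left(C - 3\right) = g + \left(-3 + C\right) = -3 + C + g$)
$R{\left(r \right)} = -25 + 2 r^{2}$ ($R{\left(r \right)} = -7 - \left(18 - r^{2} - r r\right) = -7 + \left(\left(r^{2} + r^{2}\right) - 18\right) = -7 + \left(2 r^{2} - 18\right) = -7 + \left(-18 + 2 r^{2}\right) = -25 + 2 r^{2}$)
$\frac{25857 - 33596}{20994 + R{\left(110 \right)}} = \frac{25857 - 33596}{20994 - \left(25 - 2 \cdot 110^{2}\right)} = - \frac{7739}{20994 + \left(-25 + 2 \cdot 12100\right)} = - \frac{7739}{20994 + \left(-25 + 24200\right)} = - \frac{7739}{20994 + 24175} = - \frac{7739}{45169}$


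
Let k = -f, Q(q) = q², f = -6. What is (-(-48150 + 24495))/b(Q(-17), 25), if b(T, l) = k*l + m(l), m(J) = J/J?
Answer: 23655/151 ≈ 156.66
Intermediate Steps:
m(J) = 1
k = 6 (k = -1*(-6) = 6)
b(T, l) = 1 + 6*l (b(T, l) = 6*l + 1 = 1 + 6*l)
(-(-48150 + 24495))/b(Q(-17), 25) = (-(-48150 + 24495))/(1 + 6*25) = (-1*(-23655))/(1 + 150) = 23655/151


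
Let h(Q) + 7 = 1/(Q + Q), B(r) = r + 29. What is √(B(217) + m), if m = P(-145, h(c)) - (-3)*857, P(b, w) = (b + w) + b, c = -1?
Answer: √10078/2 ≈ 50.195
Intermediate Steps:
B(r) = 29 + r
h(Q) = -7 + 1/(2*Q) (h(Q) = -7 + 1/(Q + Q) = -7 + 1/(2*Q))
P(b, w) = w + 2*b
m = 4547/2 (m = ((-7 + (½)/(-1)) + 2*(-145)) - (-3)*857 = ((-7 + (½)*(-1)) - 290) - 1*(-2571) = ((-7 - ½) - 290) + 2571 = (-15/2 - 290) + 2571 = -595/2 + 2571 = 4547/2 ≈ 2273.5)
√(B(217) + m) = √((29 + 217) + 4547/2) = √(246 + 4547/2) = √(5039/2) = √10078/2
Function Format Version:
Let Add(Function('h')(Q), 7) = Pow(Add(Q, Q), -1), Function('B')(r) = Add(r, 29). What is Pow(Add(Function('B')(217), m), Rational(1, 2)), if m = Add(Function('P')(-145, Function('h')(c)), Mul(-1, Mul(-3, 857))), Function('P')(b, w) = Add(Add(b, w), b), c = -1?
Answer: Mul(Rational(1, 2), Pow(10078, Rational(1, 2))) ≈ 50.195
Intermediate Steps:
Function('B')(r) = Add(29, r)
Function('h')(Q) = Add(-7, Mul(Rational(1, 2), Pow(Q, -1))) (Function('h')(Q) = Add(-7, Pow(Add(Q, Q), -1)) = Add(-7, Pow(Mul(2, Q), -1)) = Add(-7, Mul(Rational(1, 2), Pow(Q, -1))))
Function('P')(b, w) = Add(w, Mul(2, b))
m = Rational(4547, 2) (m = Add(Add(Add(-7, Mul(Rational(1, 2), Pow(-1, -1))), Mul(2, -145)), Mul(-1, Mul(-3, 857))) = Add(Add(Add(-7, Mul(Rational(1, 2), -1)), -290), Mul(-1, -2571)) = Add(Add(Add(-7, Rational(-1, 2)), -290), 2571) = Add(Add(Rational(-15, 2), -290), 2571) = Add(Rational(-595, 2), 2571) = Rational(4547, 2) ≈ 2273.5)
Pow(Add(Function('B')(217), m), Rational(1, 2)) = Pow(Add(Add(29, 217), Rational(4547, 2)), Rational(1, 2)) = Pow(Add(246, Rational(4547, 2)), Rational(1, 2)) = Pow(Rational(5039, 2), Rational(1, 2)) = Mul(Rational(1, 2), Pow(10078, Rational(1, 2)))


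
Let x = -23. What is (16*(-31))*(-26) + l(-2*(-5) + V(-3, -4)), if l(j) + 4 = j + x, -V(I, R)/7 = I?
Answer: 12900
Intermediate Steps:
V(I, R) = -7*I
l(j) = -27 + j (l(j) = -4 + (j - 23) = -4 + (-23 + j) = -27 + j)
(16*(-31))*(-26) + l(-2*(-5) + V(-3, -4)) = (16*(-31))*(-26) + (-27 + (-2*(-5) - 7*(-3))) = -496*(-26) + (-27 + (10 + 21)) = 12896 + (-27 + 31) = 12896 + 4 = 12900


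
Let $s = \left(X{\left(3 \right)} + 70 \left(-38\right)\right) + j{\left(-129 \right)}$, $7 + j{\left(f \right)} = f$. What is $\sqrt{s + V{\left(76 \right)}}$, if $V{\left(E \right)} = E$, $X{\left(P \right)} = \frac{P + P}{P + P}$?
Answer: $i \sqrt{2719} \approx 52.144 i$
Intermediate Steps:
$j{\left(f \right)} = -7 + f$
$X{\left(P \right)} = 1$ ($X{\left(P \right)} = \frac{2 P}{2 P} = 2 P \frac{1}{2 P} = 1$)
$s = -2795$ ($s = \left(1 + 70 \left(-38\right)\right) - 136 = \left(1 - 2660\right) - 136 = -2659 - 136 = -2795$)
$\sqrt{s + V{\left(76 \right)}} = \sqrt{-2795 + 76} = \sqrt{-2719} = i \sqrt{2719}$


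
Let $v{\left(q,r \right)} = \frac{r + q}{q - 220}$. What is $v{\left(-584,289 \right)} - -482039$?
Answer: $\frac{387559651}{804} \approx 4.8204 \cdot 10^{5}$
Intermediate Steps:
$v{\left(q,r \right)} = \frac{q + r}{-220 + q}$
$v{\left(-584,289 \right)} - -482039 = \frac{-584 + 289}{-220 - 584} - -482039 = \frac{1}{-804} \left(-295\right) + 482039 = \left(- \frac{1}{804}\right) \left(-295\right) + 482039 = \frac{295}{804} + 482039 = \frac{387559651}{804}$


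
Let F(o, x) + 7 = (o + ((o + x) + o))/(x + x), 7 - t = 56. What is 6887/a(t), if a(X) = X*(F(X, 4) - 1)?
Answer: 55096/10143 ≈ 5.4319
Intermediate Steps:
t = -49 (t = 7 - 1*56 = 7 - 56 = -49)
F(o, x) = -7 + (x + 3*o)/(2*x) (F(o, x) = -7 + (o + ((o + x) + o))/(x + x) = -7 + (o + (x + 2*o))/((2*x)) = -7 + (x + 3*o)*(1/(2*x)) = -7 + (x + 3*o)/(2*x))
a(X) = X*(-15/2 + 3*X/8) (a(X) = X*((½)*(-13*4 + 3*X)/4 - 1) = X*((½)*(¼)*(-52 + 3*X) - 1) = X*((-13/2 + 3*X/8) - 1) = X*(-15/2 + 3*X/8))
6887/a(t) = 6887/(((3/8)*(-49)*(-20 - 49))) = 6887/(((3/8)*(-49)*(-69))) = 6887/(10143/8) = 6887*(8/10143) = 55096/10143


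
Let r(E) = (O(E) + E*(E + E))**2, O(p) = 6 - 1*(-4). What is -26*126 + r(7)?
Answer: 8388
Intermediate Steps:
O(p) = 10 (O(p) = 6 + 4 = 10)
r(E) = (10 + 2*E**2)**2 (r(E) = (10 + E*(E + E))**2 = (10 + E*(2*E))**2 = (10 + 2*E**2)**2)
-26*126 + r(7) = -26*126 + 4*(5 + 7**2)**2 = -3276 + 4*(5 + 49)**2 = -3276 + 4*54**2 = -3276 + 4*2916 = -3276 + 11664 = 8388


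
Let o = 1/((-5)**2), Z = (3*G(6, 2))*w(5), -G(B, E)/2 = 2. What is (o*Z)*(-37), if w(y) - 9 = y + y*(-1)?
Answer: 3996/25 ≈ 159.84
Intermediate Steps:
w(y) = 9 (w(y) = 9 + (y + y*(-1)) = 9 + (y - y) = 9 + 0 = 9)
G(B, E) = -4 (G(B, E) = -2*2 = -4)
Z = -108 (Z = (3*(-4))*9 = -12*9 = -108)
o = 1/25 ≈ 0.040000
(o*Z)*(-37) = ((1/25)*(-108))*(-37) = -108/25*(-37) = 3996/25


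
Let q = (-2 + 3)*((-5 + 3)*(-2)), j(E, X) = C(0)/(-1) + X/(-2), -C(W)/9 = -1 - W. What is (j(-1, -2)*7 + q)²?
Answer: 2704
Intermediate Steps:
C(W) = 9 + 9*W (C(W) = -9*(-1 - W) = 9 + 9*W)
j(E, X) = -9 - X/2 (j(E, X) = (9 + 9*0)/(-1) + X/(-2) = (9 + 0)*(-1) + X*(-½) = 9*(-1) - X/2 = -9 - X/2)
q = 4 (q = 1*(-2*(-2)) = 1*4 = 4)
(j(-1, -2)*7 + q)² = ((-9 - ½*(-2))*7 + 4)² = ((-9 + 1)*7 + 4)² = (-8*7 + 4)² = (-56 + 4)² = (-52)² = 2704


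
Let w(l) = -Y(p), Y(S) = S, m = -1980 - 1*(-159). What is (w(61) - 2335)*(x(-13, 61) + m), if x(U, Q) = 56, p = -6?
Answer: 4110685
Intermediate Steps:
m = -1821 (m = -1980 + 159 = -1821)
w(l) = 6 (w(l) = -1*(-6) = 6)
(w(61) - 2335)*(x(-13, 61) + m) = (6 - 2335)*(56 - 1821) = -2329*(-1765) = 4110685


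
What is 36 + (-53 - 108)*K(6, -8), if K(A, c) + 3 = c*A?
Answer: 8247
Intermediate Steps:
K(A, c) = -3 + A*c (K(A, c) = -3 + c*A = -3 + A*c)
36 + (-53 - 108)*K(6, -8) = 36 + (-53 - 108)*(-3 + 6*(-8)) = 36 - 161*(-3 - 48) = 36 - 161*(-51) = 36 + 8211 = 8247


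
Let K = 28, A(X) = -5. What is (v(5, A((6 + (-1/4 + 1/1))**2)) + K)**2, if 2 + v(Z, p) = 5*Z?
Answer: 2601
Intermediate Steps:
v(Z, p) = -2 + 5*Z
(v(5, A((6 + (-1/4 + 1/1))**2)) + K)**2 = ((-2 + 5*5) + 28)**2 = ((-2 + 25) + 28)**2 = (23 + 28)**2 = 51**2 = 2601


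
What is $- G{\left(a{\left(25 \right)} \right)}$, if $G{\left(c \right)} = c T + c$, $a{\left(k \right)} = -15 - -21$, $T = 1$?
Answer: $-12$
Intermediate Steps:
$a{\left(k \right)} = 6$ ($a{\left(k \right)} = -15 + 21 = 6$)
$G{\left(c \right)} = 2 c$ ($G{\left(c \right)} = c 1 + c = c + c = 2 c$)
$- G{\left(a{\left(25 \right)} \right)} = - 2 \cdot 6 = \left(-1\right) 12 = -12$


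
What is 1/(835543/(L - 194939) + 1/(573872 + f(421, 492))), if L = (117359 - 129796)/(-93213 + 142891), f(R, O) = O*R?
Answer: -7563392750467316/32417986473502537 ≈ -0.23331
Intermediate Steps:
L = -12437/49678 ≈ -0.25035
1/(835543/(L - 194939) + 1/(573872 + f(421, 492))) = 1/(835543/(-12437/49678 - 194939) + 1/(573872 + 492*421)) = 1/(835543/(-9684192079/49678) + 1/(573872 + 207132)) = 1/(835543*(-49678/9684192079) + 1/781004) = 1/(-41508105154/9684192079 + 1/781004) = 1/(-32417986473502537/7563392750467316) = -7563392750467316/32417986473502537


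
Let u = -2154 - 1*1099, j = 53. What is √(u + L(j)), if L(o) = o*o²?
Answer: 2*√36406 ≈ 381.61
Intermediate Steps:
L(o) = o³
u = -3253 (u = -2154 - 1099 = -3253)
√(u + L(j)) = √(-3253 + 53³) = √(-3253 + 148877) = √145624 = 2*√36406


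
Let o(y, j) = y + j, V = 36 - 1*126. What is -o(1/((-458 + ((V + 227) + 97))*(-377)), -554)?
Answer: 46784191/84448 ≈ 554.00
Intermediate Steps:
V = -90 (V = 36 - 126 = -90)
o(y, j) = j + y
-o(1/((-458 + ((V + 227) + 97))*(-377)), -554) = -(-554 + 1/((-458 + ((-90 + 227) + 97))*(-377))) = -(-554 - 1/377/(-458 + (137 + 97))) = -(-554 - 1/377/(-458 + 234)) = -(-554 - 1/377/(-224)) = -(-554 - 1/224*(-1/377)) = -(-554 + 1/84448) = -1*(-46784191/84448) = 46784191/84448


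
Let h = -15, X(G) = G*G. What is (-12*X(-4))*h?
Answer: 2880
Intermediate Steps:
X(G) = G**2
(-12*X(-4))*h = -12*(-4)**2*(-15) = -12*16*(-15) = -192*(-15) = 2880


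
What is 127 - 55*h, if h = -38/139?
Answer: 19743/139 ≈ 142.04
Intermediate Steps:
h = -38/139 (h = -38*1/139 = -38/139 ≈ -0.27338)
127 - 55*h = 127 - 55*(-38/139) = 127 + 2090/139 = 19743/139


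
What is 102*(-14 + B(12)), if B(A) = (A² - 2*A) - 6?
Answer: 10200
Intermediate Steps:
B(A) = -6 + A² - 2*A
102*(-14 + B(12)) = 102*(-14 + (-6 + 12² - 2*12)) = 102*(-14 + (-6 + 144 - 24)) = 102*(-14 + 114) = 102*100 = 10200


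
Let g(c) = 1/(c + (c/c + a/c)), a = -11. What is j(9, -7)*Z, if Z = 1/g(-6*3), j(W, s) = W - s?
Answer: -2360/9 ≈ -262.22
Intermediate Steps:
g(c) = 1/(1 + c - 11/c) (g(c) = 1/(c + (c/c - 11/c)) = 1/(c + (1 - 11/c)) = 1/(1 + c - 11/c))
Z = -295/18 (Z = 1/((-6*3)/(-11 - 6*3 + (-6*3)**2)) = 1/(-18/(-11 - 18 + (-18)**2)) = 1/(-18/(-11 - 18 + 324)) = 1/(-18/295) = -295/18 ≈ -16.389)
j(9, -7)*Z = (9 - 1*(-7))*(-295/18) = (9 + 7)*(-295/18) = 16*(-295/18) = -2360/9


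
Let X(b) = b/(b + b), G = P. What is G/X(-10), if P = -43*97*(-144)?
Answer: 1201248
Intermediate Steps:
P = 600624 (P = -4171*(-144) = 600624)
G = 600624
X(b) = ½ (X(b) = b/((2*b)) = (1/(2*b))*b = ½)
G/X(-10) = 600624/(½) = 600624*2 = 1201248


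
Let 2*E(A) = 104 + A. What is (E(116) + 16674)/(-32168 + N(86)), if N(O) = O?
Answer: -8392/16041 ≈ -0.52316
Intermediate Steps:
E(A) = 52 + A/2 (E(A) = (104 + A)/2 = 52 + A/2)
(E(116) + 16674)/(-32168 + N(86)) = ((52 + (½)*116) + 16674)/(-32168 + 86) = ((52 + 58) + 16674)/(-32082) = (110 + 16674)*(-1/32082) = 16784*(-1/32082) = -8392/16041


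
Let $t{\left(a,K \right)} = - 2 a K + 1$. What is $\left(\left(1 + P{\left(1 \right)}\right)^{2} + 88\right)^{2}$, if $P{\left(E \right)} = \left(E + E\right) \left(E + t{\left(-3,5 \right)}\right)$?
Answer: $18601969$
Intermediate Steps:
$t{\left(a,K \right)} = 1 - 2 K a$ ($t{\left(a,K \right)} = - 2 K a + 1 = 1 - 2 K a$)
$P{\left(E \right)} = 2 E \left(31 + E\right)$ ($P{\left(E \right)} = \left(E + E\right) \left(E - \left(-1 + 10 \left(-3\right)\right)\right) = 2 E \left(E + \left(1 + 30\right)\right) = 2 E \left(E + 31\right) = 2 E \left(31 + E\right)$)
$\left(\left(1 + P{\left(1 \right)}\right)^{2} + 88\right)^{2} = \left(\left(1 + 2 \cdot 1 \left(31 + 1\right)\right)^{2} + 88\right)^{2} = \left(\left(1 + 2 \cdot 1 \cdot 32\right)^{2} + 88\right)^{2} = \left(\left(1 + 64\right)^{2} + 88\right)^{2} = \left(65^{2} + 88\right)^{2} = \left(4225 + 88\right)^{2} = 4313^{2} = 18601969$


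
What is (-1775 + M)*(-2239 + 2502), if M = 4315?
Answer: 668020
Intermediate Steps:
(-1775 + M)*(-2239 + 2502) = (-1775 + 4315)*(-2239 + 2502) = 2540*263 = 668020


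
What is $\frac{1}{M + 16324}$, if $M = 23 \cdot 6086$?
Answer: $\frac{1}{156302} \approx 6.3979 \cdot 10^{-6}$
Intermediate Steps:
$M = 139978$
$\frac{1}{M + 16324} = \frac{1}{139978 + 16324} = \frac{1}{156302}$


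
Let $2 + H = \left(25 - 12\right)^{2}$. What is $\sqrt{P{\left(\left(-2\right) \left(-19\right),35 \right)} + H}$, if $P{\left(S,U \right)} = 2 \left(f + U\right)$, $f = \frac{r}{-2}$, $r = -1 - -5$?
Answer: $\sqrt{233} \approx 15.264$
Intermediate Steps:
$r = 4$ ($r = -1 + 5 = 4$)
$f = -2$ ($f = \frac{4}{-2} = 4 \left(- \frac{1}{2}\right) = -2$)
$P{\left(S,U \right)} = -4 + 2 U$ ($P{\left(S,U \right)} = 2 \left(-2 + U\right) = -4 + 2 U$)
$H = 167$ ($H = -2 + \left(25 - 12\right)^{2} = -2 + 13^{2} = -2 + 169 = 167$)
$\sqrt{P{\left(\left(-2\right) \left(-19\right),35 \right)} + H} = \sqrt{\left(-4 + 2 \cdot 35\right) + 167} = \sqrt{\left(-4 + 70\right) + 167} = \sqrt{66 + 167} = \sqrt{233}$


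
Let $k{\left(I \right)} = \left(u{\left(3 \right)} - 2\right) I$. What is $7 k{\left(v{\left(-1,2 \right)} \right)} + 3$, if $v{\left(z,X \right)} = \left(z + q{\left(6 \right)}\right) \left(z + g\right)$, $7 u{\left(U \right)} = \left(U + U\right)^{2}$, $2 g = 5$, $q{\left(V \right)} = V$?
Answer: $168$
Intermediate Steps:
$g = \frac{5}{2}$ ($g = \frac{1}{2} \cdot 5 = \frac{5}{2} \approx 2.5$)
$u{\left(U \right)} = \frac{4 U^{2}}{7}$ ($u{\left(U \right)} = \frac{\left(U + U\right)^{2}}{7} = \frac{\left(2 U\right)^{2}}{7} = \frac{4 U^{2}}{7}$)
$v{\left(z,X \right)} = \left(6 + z\right) \left(\frac{5}{2} + z\right)$ ($v{\left(z,X \right)} = \left(z + 6\right) \left(z + \frac{5}{2}\right) = \left(6 + z\right) \left(\frac{5}{2} + z\right)$)
$k{\left(I \right)} = \frac{22 I}{7}$ ($k{\left(I \right)} = \left(\frac{4 \cdot 3^{2}}{7} - 2\right) I = \left(\frac{4}{7} \cdot 9 - 2\right) I = \left(\frac{36}{7} - 2\right) I = \frac{22 I}{7}$)
$7 k{\left(v{\left(-1,2 \right)} \right)} + 3 = 7 \frac{22 \left(15 + \left(-1\right)^{2} + \frac{17}{2} \left(-1\right)\right)}{7} + 3 = 7 \frac{22 \left(15 + 1 - \frac{17}{2}\right)}{7} + 3 = 7 \cdot \frac{22}{7} \cdot \frac{15}{2} + 3 = 7 \cdot \frac{165}{7} + 3 = 165 + 3 = 168$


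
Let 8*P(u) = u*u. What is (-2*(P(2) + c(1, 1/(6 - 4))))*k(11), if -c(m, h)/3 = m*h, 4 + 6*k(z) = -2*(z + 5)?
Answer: -12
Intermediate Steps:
P(u) = u**2/8 (P(u) = (u*u)/8 = u**2/8)
k(z) = -7/3 - z/3 (k(z) = -2/3 + (-2*(z + 5))/6 = -2/3 + (-2*(5 + z))/6 = -2/3 + (-10 - 2*z)/6 = -2/3 + (-5/3 - z/3) = -7/3 - z/3)
c(m, h) = -3*h*m (c(m, h) = -3*m*h = -3*h*m)
(-2*(P(2) + c(1, 1/(6 - 4))))*k(11) = (-2*((1/8)*2**2 - 3*1/(6 - 4)))*(-7/3 - 1/3*11) = (-2*((1/8)*4 - 3*1/2))*(-7/3 - 11/3) = -2*(1/2 - 3*1/2*1)*(-6) = -2*(1/2 - 3/2)*(-6) = -2*(-1)*(-6) = 2*(-6) = -12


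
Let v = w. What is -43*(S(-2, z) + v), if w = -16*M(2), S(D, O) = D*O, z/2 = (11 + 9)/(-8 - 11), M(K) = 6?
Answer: 74992/19 ≈ 3946.9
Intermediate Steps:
z = -40/19 (z = 2*((11 + 9)/(-8 - 11)) = 2*(20/(-19)) = 2*(20*(-1/19)) = 2*(-20/19) = -40/19 ≈ -2.1053)
w = -96 (w = -16*6 = -96)
v = -96
-43*(S(-2, z) + v) = -43*(-2*(-40/19) - 96) = -43*(80/19 - 96) = -43*(-1744/19) = 74992/19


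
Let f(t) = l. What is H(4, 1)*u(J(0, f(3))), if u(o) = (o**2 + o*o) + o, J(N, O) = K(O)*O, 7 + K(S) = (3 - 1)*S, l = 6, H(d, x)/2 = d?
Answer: 14640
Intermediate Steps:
H(d, x) = 2*d
K(S) = -7 + 2*S (K(S) = -7 + (3 - 1)*S = -7 + 2*S)
f(t) = 6
J(N, O) = O*(-7 + 2*O) (J(N, O) = (-7 + 2*O)*O = O*(-7 + 2*O))
u(o) = o + 2*o**2 (u(o) = (o**2 + o**2) + o = 2*o**2 + o = o + 2*o**2)
H(4, 1)*u(J(0, f(3))) = (2*4)*((6*(-7 + 2*6))*(1 + 2*(6*(-7 + 2*6)))) = 8*((6*(-7 + 12))*(1 + 2*(6*(-7 + 12)))) = 8*((6*5)*(1 + 2*(6*5))) = 8*(30*(1 + 2*30)) = 8*(30*(1 + 60)) = 8*(30*61) = 8*1830 = 14640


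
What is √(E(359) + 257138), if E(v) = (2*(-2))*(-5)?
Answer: √257158 ≈ 507.11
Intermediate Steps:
E(v) = 20 (E(v) = -4*(-5) = 20)
√(E(359) + 257138) = √(20 + 257138) = √257158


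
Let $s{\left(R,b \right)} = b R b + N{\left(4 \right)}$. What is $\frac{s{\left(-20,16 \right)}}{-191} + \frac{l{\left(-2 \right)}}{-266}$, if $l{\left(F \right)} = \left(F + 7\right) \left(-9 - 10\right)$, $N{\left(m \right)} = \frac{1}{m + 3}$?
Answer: $\frac{72633}{2674} \approx 27.163$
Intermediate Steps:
$N{\left(m \right)} = \frac{1}{3 + m}$
$l{\left(F \right)} = -133 - 19 F$ ($l{\left(F \right)} = \left(7 + F\right) \left(-19\right) = -133 - 19 F$)
$s{\left(R,b \right)} = \frac{1}{7} + R b^{2}$ ($s{\left(R,b \right)} = b R b + \frac{1}{3 + 4} = R b b + \frac{1}{7} = R b^{2} + \frac{1}{7} = \frac{1}{7} + R b^{2}$)
$\frac{s{\left(-20,16 \right)}}{-191} + \frac{l{\left(-2 \right)}}{-266} = \frac{\frac{1}{7} - 20 \cdot 16^{2}}{-191} + \frac{-133 - -38}{-266} = \left(\frac{1}{7} - 5120\right) \left(- \frac{1}{191}\right) + \left(-133 + 38\right) \left(- \frac{1}{266}\right) = \left(\frac{1}{7} - 5120\right) \left(- \frac{1}{191}\right) - - \frac{5}{14} = \left(- \frac{35839}{7}\right) \left(- \frac{1}{191}\right) + \frac{5}{14} = \frac{35839}{1337} + \frac{5}{14} = \frac{72633}{2674}$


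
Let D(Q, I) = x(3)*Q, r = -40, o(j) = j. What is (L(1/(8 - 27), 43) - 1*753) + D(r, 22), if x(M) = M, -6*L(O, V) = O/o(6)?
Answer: -597131/684 ≈ -873.00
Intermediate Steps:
L(O, V) = -O/36 (L(O, V) = -O/(6*6) = -O/36)
D(Q, I) = 3*Q
(L(1/(8 - 27), 43) - 1*753) + D(r, 22) = (-1/(36*(8 - 27)) - 1*753) + 3*(-40) = (-1/36/(-19) - 753) - 120 = (-1/36*(-1/19) - 753) - 120 = (1/684 - 753) - 120 = -515051/684 - 120 = -597131/684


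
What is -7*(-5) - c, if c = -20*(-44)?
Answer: -845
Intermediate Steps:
c = 880
-7*(-5) - c = -7*(-5) - 1*880 = 35 - 880 = -845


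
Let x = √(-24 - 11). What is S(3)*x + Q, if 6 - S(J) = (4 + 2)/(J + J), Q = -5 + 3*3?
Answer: 4 + 5*I*√35 ≈ 4.0 + 29.58*I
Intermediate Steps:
x = I*√35 (x = √(-35) = I*√35 ≈ 5.9161*I)
Q = 4 (Q = -5 + 9 = 4)
S(J) = 6 - 3/J (S(J) = 6 - (4 + 2)/(J + J) = 6 - 6/(2*J) = 6 - 6*1/(2*J) = 6 - 3/J)
S(3)*x + Q = (6 - 3/3)*(I*√35) + 4 = (6 - 3*⅓)*(I*√35) + 4 = (6 - 1)*(I*√35) + 4 = 5*(I*√35) + 4 = 5*I*√35 + 4 = 4 + 5*I*√35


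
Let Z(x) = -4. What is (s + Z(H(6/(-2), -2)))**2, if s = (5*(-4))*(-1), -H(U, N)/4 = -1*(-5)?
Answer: 256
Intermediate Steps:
H(U, N) = -20 (H(U, N) = -(-4)*(-5) = -4*5 = -20)
s = 20 (s = -20*(-1) = 20)
(s + Z(H(6/(-2), -2)))**2 = (20 - 4)**2 = 16**2 = 256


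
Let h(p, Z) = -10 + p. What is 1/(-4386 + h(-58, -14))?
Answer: -1/4454 ≈ -0.00022452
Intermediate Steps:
1/(-4386 + h(-58, -14)) = 1/(-4386 + (-10 - 58)) = 1/(-4386 - 68) = 1/(-4454) = -1/4454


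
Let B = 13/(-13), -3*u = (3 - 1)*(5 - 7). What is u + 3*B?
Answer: -5/3 ≈ -1.6667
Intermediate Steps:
u = 4/3 (u = -(3 - 1)*(5 - 7)/3 = -2*(-2)/3 = -⅓*(-4) = 4/3 ≈ 1.3333)
B = -1 (B = 13*(-1/13) = -1)
u + 3*B = 4/3 + 3*(-1) = 4/3 - 3 = -5/3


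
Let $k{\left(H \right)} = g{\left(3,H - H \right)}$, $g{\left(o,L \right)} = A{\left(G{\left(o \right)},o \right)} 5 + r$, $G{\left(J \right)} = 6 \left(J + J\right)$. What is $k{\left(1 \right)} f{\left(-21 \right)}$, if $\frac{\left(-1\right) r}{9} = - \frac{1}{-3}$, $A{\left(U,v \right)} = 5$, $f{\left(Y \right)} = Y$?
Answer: $-462$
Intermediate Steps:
$G{\left(J \right)} = 12 J$ ($G{\left(J \right)} = 6 \cdot 2 J = 12 J$)
$r = -3$ ($r = - 9 \left(- \frac{1}{-3}\right) = - 9 \left(\left(-1\right) \left(- \frac{1}{3}\right)\right) = \left(-9\right) \frac{1}{3} = -3$)
$g{\left(o,L \right)} = 22$ ($g{\left(o,L \right)} = 5 \cdot 5 - 3 = 25 - 3 = 22$)
$k{\left(H \right)} = 22$
$k{\left(1 \right)} f{\left(-21 \right)} = 22 \left(-21\right) = -462$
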